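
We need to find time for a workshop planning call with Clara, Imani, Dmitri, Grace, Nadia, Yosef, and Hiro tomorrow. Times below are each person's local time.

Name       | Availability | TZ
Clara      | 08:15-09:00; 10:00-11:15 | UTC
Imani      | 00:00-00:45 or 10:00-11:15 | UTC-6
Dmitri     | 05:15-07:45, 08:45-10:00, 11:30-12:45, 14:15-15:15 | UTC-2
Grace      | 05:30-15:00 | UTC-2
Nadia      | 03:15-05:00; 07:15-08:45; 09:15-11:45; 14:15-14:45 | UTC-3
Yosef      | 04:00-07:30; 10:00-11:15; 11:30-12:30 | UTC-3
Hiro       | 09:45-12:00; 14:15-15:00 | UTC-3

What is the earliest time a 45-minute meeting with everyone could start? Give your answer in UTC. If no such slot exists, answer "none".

Clara in UTC: 08:15-09:00, 10:00-11:15.
Imani in UTC: 06:00-06:45, 16:00-17:15 (add 6h to convert from UTC-6).
Dmitri in UTC: 07:15-09:45, 10:45-12:00, 13:30-14:45, 16:15-17:15 (add 2h to convert from UTC-2).
Grace in UTC: 07:30-17:00 (add 2h to convert from UTC-2).
Nadia in UTC: 06:15-08:00, 10:15-11:45, 12:15-14:45, 17:15-17:45 (add 3h to convert from UTC-3).
Yosef in UTC: 07:00-10:30, 13:00-14:15, 14:30-15:30 (add 3h to convert from UTC-3).
Hiro in UTC: 12:45-15:00, 17:15-18:00 (add 3h to convert from UTC-3).
Clara ∩ Imani: ∅.
Clara ∩ Imani ∩ Dmitri: ∅.
Clara ∩ Imani ∩ Dmitri ∩ Grace: ∅.
Clara ∩ Imani ∩ Dmitri ∩ Grace ∩ Nadia: ∅.
Clara ∩ Imani ∩ Dmitri ∩ Grace ∩ Nadia ∩ Yosef: ∅.
Clara ∩ Imani ∩ Dmitri ∩ Grace ∩ Nadia ∩ Yosef ∩ Hiro: ∅.
There is no time when everyone is free.
No common window is at least 45 minutes long.

none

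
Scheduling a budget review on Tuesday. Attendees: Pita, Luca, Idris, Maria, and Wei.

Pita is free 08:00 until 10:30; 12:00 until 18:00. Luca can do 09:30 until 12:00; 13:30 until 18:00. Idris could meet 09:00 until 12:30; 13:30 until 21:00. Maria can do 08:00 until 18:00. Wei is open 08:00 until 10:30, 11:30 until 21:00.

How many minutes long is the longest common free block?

Pita ∩ Luca: 09:30-10:30, 13:30-18:00.
Pita ∩ Luca ∩ Idris: 09:30-10:30, 13:30-18:00.
Pita ∩ Luca ∩ Idris ∩ Maria: 09:30-10:30, 13:30-18:00.
Pita ∩ Luca ∩ Idris ∩ Maria ∩ Wei: 09:30-10:30, 13:30-18:00.
The longest is 13:30-18:00 at 270 minutes.

270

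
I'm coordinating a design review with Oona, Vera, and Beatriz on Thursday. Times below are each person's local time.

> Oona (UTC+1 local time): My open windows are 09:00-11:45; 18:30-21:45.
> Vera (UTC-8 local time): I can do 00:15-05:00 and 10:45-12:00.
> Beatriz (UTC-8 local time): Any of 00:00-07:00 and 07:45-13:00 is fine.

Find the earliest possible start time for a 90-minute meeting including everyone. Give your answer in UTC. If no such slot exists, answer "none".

Oona in UTC: 08:00-10:45, 17:30-20:45 (subtract 1h to convert from UTC+1).
Vera in UTC: 08:15-13:00, 18:45-20:00 (add 8h to convert from UTC-8).
Beatriz in UTC: 08:00-15:00, 15:45-21:00 (add 8h to convert from UTC-8).
Oona ∩ Vera: 08:15-10:45, 18:45-20:00.
Oona ∩ Vera ∩ Beatriz: 08:15-10:45, 18:45-20:00.
Those are the intersection windows.
The first common window of at least 90 minutes is 08:15-10:45, so the earliest start is 08:15.

08:15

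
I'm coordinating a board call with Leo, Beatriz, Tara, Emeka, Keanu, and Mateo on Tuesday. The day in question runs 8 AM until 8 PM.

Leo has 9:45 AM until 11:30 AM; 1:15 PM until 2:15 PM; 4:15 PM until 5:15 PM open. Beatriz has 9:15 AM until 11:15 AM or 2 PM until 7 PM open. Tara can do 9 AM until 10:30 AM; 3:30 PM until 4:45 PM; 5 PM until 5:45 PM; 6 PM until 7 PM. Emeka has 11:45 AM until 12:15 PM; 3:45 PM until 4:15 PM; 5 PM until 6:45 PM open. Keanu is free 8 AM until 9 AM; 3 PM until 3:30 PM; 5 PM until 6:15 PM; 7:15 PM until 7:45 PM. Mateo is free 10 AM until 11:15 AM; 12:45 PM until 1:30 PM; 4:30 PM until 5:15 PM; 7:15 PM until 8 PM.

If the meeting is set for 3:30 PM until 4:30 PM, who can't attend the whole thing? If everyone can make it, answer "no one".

Emeka, Keanu, Leo, Mateo

Leo: not fully free for 15:30-16:30. Beatriz: free for 15:30-16:30. Tara: free for 15:30-16:30. Emeka: not fully free for 15:30-16:30. Keanu: not fully free for 15:30-16:30. Mateo: not fully free for 15:30-16:30.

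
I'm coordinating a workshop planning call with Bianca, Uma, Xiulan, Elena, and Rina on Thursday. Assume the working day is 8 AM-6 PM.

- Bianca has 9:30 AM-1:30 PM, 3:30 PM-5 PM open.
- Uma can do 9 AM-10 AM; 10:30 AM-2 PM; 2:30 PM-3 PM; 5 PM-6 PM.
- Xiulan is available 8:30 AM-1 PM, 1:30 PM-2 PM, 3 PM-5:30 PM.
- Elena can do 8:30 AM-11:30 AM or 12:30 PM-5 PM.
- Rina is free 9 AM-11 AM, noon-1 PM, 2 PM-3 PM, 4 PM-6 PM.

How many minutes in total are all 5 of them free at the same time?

Bianca ∩ Uma: 09:30-10:00, 10:30-13:30.
Bianca ∩ Uma ∩ Xiulan: 09:30-10:00, 10:30-13:00.
Bianca ∩ Uma ∩ Xiulan ∩ Elena: 09:30-10:00, 10:30-11:30, 12:30-13:00.
Bianca ∩ Uma ∩ Xiulan ∩ Elena ∩ Rina: 09:30-10:00, 10:30-11:00, 12:30-13:00.
Summing the common windows: 30 + 30 + 30 = 90 minutes.

90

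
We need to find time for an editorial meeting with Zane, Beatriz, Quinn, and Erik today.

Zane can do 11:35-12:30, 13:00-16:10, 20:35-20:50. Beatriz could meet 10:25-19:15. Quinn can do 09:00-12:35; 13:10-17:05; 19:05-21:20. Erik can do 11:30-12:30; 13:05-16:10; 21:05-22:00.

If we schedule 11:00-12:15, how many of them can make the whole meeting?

Beatriz and Quinn can make the full 11:00-12:15 slot — that's 2.

2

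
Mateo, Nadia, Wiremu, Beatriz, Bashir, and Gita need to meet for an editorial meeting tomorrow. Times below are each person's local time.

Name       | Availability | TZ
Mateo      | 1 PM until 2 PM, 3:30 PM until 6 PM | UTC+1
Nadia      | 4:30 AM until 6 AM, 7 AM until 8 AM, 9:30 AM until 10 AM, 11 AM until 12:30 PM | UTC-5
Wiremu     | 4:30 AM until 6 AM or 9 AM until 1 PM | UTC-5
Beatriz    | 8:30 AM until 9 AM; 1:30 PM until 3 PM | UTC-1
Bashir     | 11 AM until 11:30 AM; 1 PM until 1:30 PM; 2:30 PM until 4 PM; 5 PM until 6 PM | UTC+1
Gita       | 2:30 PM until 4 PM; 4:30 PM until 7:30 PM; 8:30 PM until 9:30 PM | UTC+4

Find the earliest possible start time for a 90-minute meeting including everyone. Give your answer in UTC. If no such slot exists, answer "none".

Mateo in UTC: 12:00-13:00, 14:30-17:00 (subtract 1h to convert from UTC+1).
Nadia in UTC: 09:30-11:00, 12:00-13:00, 14:30-15:00, 16:00-17:30 (add 5h to convert from UTC-5).
Wiremu in UTC: 09:30-11:00, 14:00-18:00 (add 5h to convert from UTC-5).
Beatriz in UTC: 09:30-10:00, 14:30-16:00 (add 1h to convert from UTC-1).
Bashir in UTC: 10:00-10:30, 12:00-12:30, 13:30-15:00, 16:00-17:00 (subtract 1h to convert from UTC+1).
Gita in UTC: 10:30-12:00, 12:30-15:30, 16:30-17:30 (subtract 4h to convert from UTC+4).
Mateo ∩ Nadia: 12:00-13:00, 14:30-15:00, 16:00-17:00.
Mateo ∩ Nadia ∩ Wiremu: 14:30-15:00, 16:00-17:00.
Mateo ∩ Nadia ∩ Wiremu ∩ Beatriz: 14:30-15:00.
Mateo ∩ Nadia ∩ Wiremu ∩ Beatriz ∩ Bashir: 14:30-15:00.
Mateo ∩ Nadia ∩ Wiremu ∩ Beatriz ∩ Bashir ∩ Gita: 14:30-15:00.
No common window is at least 90 minutes long.

none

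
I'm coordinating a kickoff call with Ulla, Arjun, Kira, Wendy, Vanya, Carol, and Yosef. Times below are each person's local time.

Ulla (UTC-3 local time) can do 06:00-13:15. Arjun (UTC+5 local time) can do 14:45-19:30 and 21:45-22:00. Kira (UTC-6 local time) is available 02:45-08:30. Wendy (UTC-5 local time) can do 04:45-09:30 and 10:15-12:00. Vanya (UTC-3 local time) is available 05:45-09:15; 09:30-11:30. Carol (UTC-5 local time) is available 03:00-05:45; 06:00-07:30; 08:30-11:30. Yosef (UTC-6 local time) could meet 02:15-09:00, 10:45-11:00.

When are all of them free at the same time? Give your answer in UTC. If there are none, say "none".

09:45-10:45, 11:00-12:15, 13:30-14:30

Ulla in UTC: 09:00-16:15 (add 3h to convert from UTC-3).
Arjun in UTC: 09:45-14:30, 16:45-17:00 (subtract 5h to convert from UTC+5).
Kira in UTC: 08:45-14:30 (add 6h to convert from UTC-6).
Wendy in UTC: 09:45-14:30, 15:15-17:00 (add 5h to convert from UTC-5).
Vanya in UTC: 08:45-12:15, 12:30-14:30 (add 3h to convert from UTC-3).
Carol in UTC: 08:00-10:45, 11:00-12:30, 13:30-16:30 (add 5h to convert from UTC-5).
Yosef in UTC: 08:15-15:00, 16:45-17:00 (add 6h to convert from UTC-6).
Ulla ∩ Arjun: 09:45-14:30.
Ulla ∩ Arjun ∩ Kira: 09:45-14:30.
Ulla ∩ Arjun ∩ Kira ∩ Wendy: 09:45-14:30.
Ulla ∩ Arjun ∩ Kira ∩ Wendy ∩ Vanya: 09:45-12:15, 12:30-14:30.
Ulla ∩ Arjun ∩ Kira ∩ Wendy ∩ Vanya ∩ Carol: 09:45-10:45, 11:00-12:15, 13:30-14:30.
Ulla ∩ Arjun ∩ Kira ∩ Wendy ∩ Vanya ∩ Carol ∩ Yosef: 09:45-10:45, 11:00-12:15, 13:30-14:30.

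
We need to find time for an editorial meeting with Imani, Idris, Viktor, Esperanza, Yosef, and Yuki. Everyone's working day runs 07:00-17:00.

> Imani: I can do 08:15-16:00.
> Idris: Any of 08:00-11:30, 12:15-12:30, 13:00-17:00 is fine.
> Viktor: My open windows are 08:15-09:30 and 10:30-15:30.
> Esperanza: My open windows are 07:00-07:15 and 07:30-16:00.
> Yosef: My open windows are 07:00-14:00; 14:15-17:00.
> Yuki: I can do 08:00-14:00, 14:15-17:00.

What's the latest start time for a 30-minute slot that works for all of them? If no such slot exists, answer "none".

Imani ∩ Idris: 08:15-11:30, 12:15-12:30, 13:00-16:00.
Imani ∩ Idris ∩ Viktor: 08:15-09:30, 10:30-11:30, 12:15-12:30, 13:00-15:30.
Imani ∩ Idris ∩ Viktor ∩ Esperanza: 08:15-09:30, 10:30-11:30, 12:15-12:30, 13:00-15:30.
Imani ∩ Idris ∩ Viktor ∩ Esperanza ∩ Yosef: 08:15-09:30, 10:30-11:30, 12:15-12:30, 13:00-14:00, 14:15-15:30.
Imani ∩ Idris ∩ Viktor ∩ Esperanza ∩ Yosef ∩ Yuki: 08:15-09:30, 10:30-11:30, 12:15-12:30, 13:00-14:00, 14:15-15:30.
The last common window of at least 30 minutes is 14:15-15:30; a 30-minute meeting can start as late as 15:00 and still end by 15:30.

15:00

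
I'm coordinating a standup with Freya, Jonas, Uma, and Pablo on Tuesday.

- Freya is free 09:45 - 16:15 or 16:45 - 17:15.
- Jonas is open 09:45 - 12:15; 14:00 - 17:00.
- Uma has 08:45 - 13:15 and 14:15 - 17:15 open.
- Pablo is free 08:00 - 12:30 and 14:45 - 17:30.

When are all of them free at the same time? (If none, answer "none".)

Freya ∩ Jonas: 09:45-12:15, 14:00-16:15, 16:45-17:00.
Freya ∩ Jonas ∩ Uma: 09:45-12:15, 14:15-16:15, 16:45-17:00.
Freya ∩ Jonas ∩ Uma ∩ Pablo: 09:45-12:15, 14:45-16:15, 16:45-17:00.

09:45-12:15, 14:45-16:15, 16:45-17:00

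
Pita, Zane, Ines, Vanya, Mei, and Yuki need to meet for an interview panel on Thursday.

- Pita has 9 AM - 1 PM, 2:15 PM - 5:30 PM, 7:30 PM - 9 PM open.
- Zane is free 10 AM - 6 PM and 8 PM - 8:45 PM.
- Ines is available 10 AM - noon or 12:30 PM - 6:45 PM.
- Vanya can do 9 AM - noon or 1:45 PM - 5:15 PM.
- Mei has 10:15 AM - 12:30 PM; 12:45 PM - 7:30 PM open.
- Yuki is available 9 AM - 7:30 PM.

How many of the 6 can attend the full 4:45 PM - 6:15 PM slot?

3

Ines, Mei, and Yuki can make the full 16:45-18:15 slot — that's 3.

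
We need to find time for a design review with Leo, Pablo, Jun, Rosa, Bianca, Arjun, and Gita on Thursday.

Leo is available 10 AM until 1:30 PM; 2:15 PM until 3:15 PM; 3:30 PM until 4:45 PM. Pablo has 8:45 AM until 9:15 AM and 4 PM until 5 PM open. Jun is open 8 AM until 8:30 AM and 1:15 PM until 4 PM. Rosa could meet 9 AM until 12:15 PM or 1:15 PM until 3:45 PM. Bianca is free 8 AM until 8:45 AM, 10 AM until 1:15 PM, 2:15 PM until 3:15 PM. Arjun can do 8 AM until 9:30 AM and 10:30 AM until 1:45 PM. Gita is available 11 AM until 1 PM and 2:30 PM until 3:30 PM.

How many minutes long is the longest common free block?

0

Leo ∩ Pablo: 16:00-16:45.
Leo ∩ Pablo ∩ Jun: ∅.
Leo ∩ Pablo ∩ Jun ∩ Rosa: ∅.
Leo ∩ Pablo ∩ Jun ∩ Rosa ∩ Bianca: ∅.
Leo ∩ Pablo ∩ Jun ∩ Rosa ∩ Bianca ∩ Arjun: ∅.
Leo ∩ Pablo ∩ Jun ∩ Rosa ∩ Bianca ∩ Arjun ∩ Gita: ∅.
There is no time when everyone is free.
No common window exists, so the longest block is 0 minutes.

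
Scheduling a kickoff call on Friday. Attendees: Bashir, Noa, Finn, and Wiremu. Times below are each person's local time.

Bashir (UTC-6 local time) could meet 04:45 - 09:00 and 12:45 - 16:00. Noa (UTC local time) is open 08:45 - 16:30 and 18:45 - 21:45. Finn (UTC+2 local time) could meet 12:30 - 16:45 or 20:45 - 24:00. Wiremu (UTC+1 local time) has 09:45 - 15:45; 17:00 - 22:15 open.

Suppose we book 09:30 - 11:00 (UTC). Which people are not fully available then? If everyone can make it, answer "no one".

Bashir in UTC: 10:45-15:00, 18:45-22:00 (add 6h to convert from UTC-6).
Noa in UTC: 08:45-16:30, 18:45-21:45.
Finn in UTC: 10:30-14:45, 18:45-22:00 (subtract 2h to convert from UTC+2).
Wiremu in UTC: 08:45-14:45, 16:00-21:15 (subtract 1h to convert from UTC+1).
Bashir: not fully free for 09:30-11:00. Noa: free for 09:30-11:00. Finn: not fully free for 09:30-11:00. Wiremu: free for 09:30-11:00.

Bashir, Finn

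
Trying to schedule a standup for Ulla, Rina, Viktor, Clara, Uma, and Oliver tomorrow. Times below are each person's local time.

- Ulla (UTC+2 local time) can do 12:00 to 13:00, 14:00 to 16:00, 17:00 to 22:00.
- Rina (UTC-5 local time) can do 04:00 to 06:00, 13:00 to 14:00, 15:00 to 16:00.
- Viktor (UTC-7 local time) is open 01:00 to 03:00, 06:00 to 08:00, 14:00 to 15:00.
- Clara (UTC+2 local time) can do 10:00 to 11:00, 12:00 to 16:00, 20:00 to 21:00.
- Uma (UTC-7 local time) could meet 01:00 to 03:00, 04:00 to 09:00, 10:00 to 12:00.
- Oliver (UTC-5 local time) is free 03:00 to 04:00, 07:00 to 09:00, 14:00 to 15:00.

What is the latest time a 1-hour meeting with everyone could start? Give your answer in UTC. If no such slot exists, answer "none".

none

Ulla in UTC: 10:00-11:00, 12:00-14:00, 15:00-20:00 (subtract 2h to convert from UTC+2).
Rina in UTC: 09:00-11:00, 18:00-19:00, 20:00-21:00 (add 5h to convert from UTC-5).
Viktor in UTC: 08:00-10:00, 13:00-15:00, 21:00-22:00 (add 7h to convert from UTC-7).
Clara in UTC: 08:00-09:00, 10:00-14:00, 18:00-19:00 (subtract 2h to convert from UTC+2).
Uma in UTC: 08:00-10:00, 11:00-16:00, 17:00-19:00 (add 7h to convert from UTC-7).
Oliver in UTC: 08:00-09:00, 12:00-14:00, 19:00-20:00 (add 5h to convert from UTC-5).
Ulla ∩ Rina: 10:00-11:00, 18:00-19:00.
Ulla ∩ Rina ∩ Viktor: ∅.
Ulla ∩ Rina ∩ Viktor ∩ Clara: ∅.
Ulla ∩ Rina ∩ Viktor ∩ Clara ∩ Uma: ∅.
Ulla ∩ Rina ∩ Viktor ∩ Clara ∩ Uma ∩ Oliver: ∅.
There is no time when everyone is free.
No common window is at least 60 minutes long.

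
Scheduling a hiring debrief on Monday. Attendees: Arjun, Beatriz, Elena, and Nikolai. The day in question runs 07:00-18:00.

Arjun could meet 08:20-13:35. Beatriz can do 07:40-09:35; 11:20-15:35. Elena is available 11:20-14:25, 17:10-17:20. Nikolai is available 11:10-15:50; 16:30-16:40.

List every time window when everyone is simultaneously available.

11:20-13:35

Arjun ∩ Beatriz: 08:20-09:35, 11:20-13:35.
Arjun ∩ Beatriz ∩ Elena: 11:20-13:35.
Arjun ∩ Beatriz ∩ Elena ∩ Nikolai: 11:20-13:35.
So the common availability across everyone is 11:20-13:35.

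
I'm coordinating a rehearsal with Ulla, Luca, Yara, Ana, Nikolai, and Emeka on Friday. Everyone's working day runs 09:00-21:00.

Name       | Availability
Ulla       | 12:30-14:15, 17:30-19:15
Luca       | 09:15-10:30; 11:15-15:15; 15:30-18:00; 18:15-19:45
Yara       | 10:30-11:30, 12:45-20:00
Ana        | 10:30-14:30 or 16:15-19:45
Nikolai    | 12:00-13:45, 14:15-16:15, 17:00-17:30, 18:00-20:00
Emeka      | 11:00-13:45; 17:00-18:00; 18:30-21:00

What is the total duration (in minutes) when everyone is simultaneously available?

105

Ulla ∩ Luca: 12:30-14:15, 17:30-18:00, 18:15-19:15.
Ulla ∩ Luca ∩ Yara: 12:45-14:15, 17:30-18:00, 18:15-19:15.
Ulla ∩ Luca ∩ Yara ∩ Ana: 12:45-14:15, 17:30-18:00, 18:15-19:15.
Ulla ∩ Luca ∩ Yara ∩ Ana ∩ Nikolai: 12:45-13:45, 18:15-19:15.
Ulla ∩ Luca ∩ Yara ∩ Ana ∩ Nikolai ∩ Emeka: 12:45-13:45, 18:30-19:15.
So the common availability across everyone is 12:45-13:45, 18:30-19:15.
Summing the common windows: 60 + 45 = 105 minutes.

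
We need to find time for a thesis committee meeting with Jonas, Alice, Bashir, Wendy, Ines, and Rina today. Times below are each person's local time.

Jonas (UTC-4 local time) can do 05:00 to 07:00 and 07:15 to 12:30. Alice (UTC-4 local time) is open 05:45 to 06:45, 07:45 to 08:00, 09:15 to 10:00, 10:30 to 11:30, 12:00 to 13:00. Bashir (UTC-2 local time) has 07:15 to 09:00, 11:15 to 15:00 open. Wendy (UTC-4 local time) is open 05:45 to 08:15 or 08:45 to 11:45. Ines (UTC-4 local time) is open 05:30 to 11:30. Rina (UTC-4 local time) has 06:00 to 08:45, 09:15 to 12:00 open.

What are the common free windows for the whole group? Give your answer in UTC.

10:00-10:45, 13:15-14:00, 14:30-15:30

Jonas in UTC: 09:00-11:00, 11:15-16:30 (add 4h to convert from UTC-4).
Alice in UTC: 09:45-10:45, 11:45-12:00, 13:15-14:00, 14:30-15:30, 16:00-17:00 (add 4h to convert from UTC-4).
Bashir in UTC: 09:15-11:00, 13:15-17:00 (add 2h to convert from UTC-2).
Wendy in UTC: 09:45-12:15, 12:45-15:45 (add 4h to convert from UTC-4).
Ines in UTC: 09:30-15:30 (add 4h to convert from UTC-4).
Rina in UTC: 10:00-12:45, 13:15-16:00 (add 4h to convert from UTC-4).
Jonas ∩ Alice: 09:45-10:45, 11:45-12:00, 13:15-14:00, 14:30-15:30, 16:00-16:30.
Jonas ∩ Alice ∩ Bashir: 09:45-10:45, 13:15-14:00, 14:30-15:30, 16:00-16:30.
Jonas ∩ Alice ∩ Bashir ∩ Wendy: 09:45-10:45, 13:15-14:00, 14:30-15:30.
Jonas ∩ Alice ∩ Bashir ∩ Wendy ∩ Ines: 09:45-10:45, 13:15-14:00, 14:30-15:30.
Jonas ∩ Alice ∩ Bashir ∩ Wendy ∩ Ines ∩ Rina: 10:00-10:45, 13:15-14:00, 14:30-15:30.
So the common availability across everyone is 10:00-10:45, 13:15-14:00, 14:30-15:30.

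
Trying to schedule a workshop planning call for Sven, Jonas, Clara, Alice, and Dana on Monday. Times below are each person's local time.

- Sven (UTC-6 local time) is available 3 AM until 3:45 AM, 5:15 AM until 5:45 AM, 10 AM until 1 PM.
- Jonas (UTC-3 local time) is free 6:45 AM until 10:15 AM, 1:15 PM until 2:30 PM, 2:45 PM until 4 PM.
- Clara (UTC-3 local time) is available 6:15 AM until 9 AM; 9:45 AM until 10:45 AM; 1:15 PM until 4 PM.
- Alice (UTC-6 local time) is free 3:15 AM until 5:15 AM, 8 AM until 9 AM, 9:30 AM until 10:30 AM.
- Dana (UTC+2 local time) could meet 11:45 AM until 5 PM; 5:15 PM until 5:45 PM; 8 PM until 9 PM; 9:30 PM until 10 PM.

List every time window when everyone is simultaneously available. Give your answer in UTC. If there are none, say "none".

none

Sven in UTC: 09:00-09:45, 11:15-11:45, 16:00-19:00 (add 6h to convert from UTC-6).
Jonas in UTC: 09:45-13:15, 16:15-17:30, 17:45-19:00 (add 3h to convert from UTC-3).
Clara in UTC: 09:15-12:00, 12:45-13:45, 16:15-19:00 (add 3h to convert from UTC-3).
Alice in UTC: 09:15-11:15, 14:00-15:00, 15:30-16:30 (add 6h to convert from UTC-6).
Dana in UTC: 09:45-15:00, 15:15-15:45, 18:00-19:00, 19:30-20:00 (subtract 2h to convert from UTC+2).
Sven ∩ Jonas: 11:15-11:45, 16:15-17:30, 17:45-19:00.
Sven ∩ Jonas ∩ Clara: 11:15-11:45, 16:15-17:30, 17:45-19:00.
Sven ∩ Jonas ∩ Clara ∩ Alice: 16:15-16:30.
Sven ∩ Jonas ∩ Clara ∩ Alice ∩ Dana: ∅.
There is no time when everyone is free.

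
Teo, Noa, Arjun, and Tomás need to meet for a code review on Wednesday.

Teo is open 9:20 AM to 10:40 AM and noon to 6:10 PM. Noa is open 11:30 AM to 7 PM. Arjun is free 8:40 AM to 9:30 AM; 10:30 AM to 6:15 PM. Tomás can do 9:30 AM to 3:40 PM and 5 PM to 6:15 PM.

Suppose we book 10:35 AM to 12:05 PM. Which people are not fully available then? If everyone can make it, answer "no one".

Noa, Teo

Teo: not fully free for 10:35-12:05. Noa: not fully free for 10:35-12:05. Arjun: free for 10:35-12:05. Tomás: free for 10:35-12:05.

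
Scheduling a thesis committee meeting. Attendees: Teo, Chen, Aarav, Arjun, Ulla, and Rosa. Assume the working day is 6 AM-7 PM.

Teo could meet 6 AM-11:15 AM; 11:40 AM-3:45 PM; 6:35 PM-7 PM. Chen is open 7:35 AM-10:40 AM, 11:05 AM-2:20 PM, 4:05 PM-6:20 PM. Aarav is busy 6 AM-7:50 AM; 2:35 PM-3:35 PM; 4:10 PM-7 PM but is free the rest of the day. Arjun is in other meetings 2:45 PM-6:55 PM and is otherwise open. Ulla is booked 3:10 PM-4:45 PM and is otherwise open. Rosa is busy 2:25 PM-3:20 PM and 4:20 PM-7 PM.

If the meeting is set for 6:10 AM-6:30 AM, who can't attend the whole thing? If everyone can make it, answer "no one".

Aarav, Chen

Teo free: 06:00-11:15, 11:40-15:45, 18:35-19:00.
Chen free: 07:35-10:40, 11:05-14:20, 16:05-18:20.
Aarav free: 07:50-14:35, 15:35-16:10 (invert busy blocks within the working day).
Arjun free: 06:00-14:45, 18:55-19:00 (invert busy blocks within the working day).
Ulla free: 06:00-15:10, 16:45-19:00 (invert busy blocks within the working day).
Rosa free: 06:00-14:25, 15:20-16:20 (invert busy blocks within the working day).
Teo: free for 06:10-06:30. Chen: not fully free for 06:10-06:30. Aarav: not fully free for 06:10-06:30. Arjun: free for 06:10-06:30. Ulla: free for 06:10-06:30. Rosa: free for 06:10-06:30.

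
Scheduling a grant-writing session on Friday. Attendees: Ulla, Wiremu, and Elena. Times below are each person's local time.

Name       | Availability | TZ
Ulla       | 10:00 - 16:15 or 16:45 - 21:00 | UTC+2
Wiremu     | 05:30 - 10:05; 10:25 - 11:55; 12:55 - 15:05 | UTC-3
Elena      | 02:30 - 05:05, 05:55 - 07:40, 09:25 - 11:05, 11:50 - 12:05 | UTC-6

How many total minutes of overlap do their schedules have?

325

Ulla in UTC: 08:00-14:15, 14:45-19:00 (subtract 2h to convert from UTC+2).
Wiremu in UTC: 08:30-13:05, 13:25-14:55, 15:55-18:05 (add 3h to convert from UTC-3).
Elena in UTC: 08:30-11:05, 11:55-13:40, 15:25-17:05, 17:50-18:05 (add 6h to convert from UTC-6).
Ulla ∩ Wiremu: 08:30-13:05, 13:25-14:15, 14:45-14:55, 15:55-18:05.
Ulla ∩ Wiremu ∩ Elena: 08:30-11:05, 11:55-13:05, 13:25-13:40, 15:55-17:05, 17:50-18:05.
Those are the intersection windows.
Summing the common windows: 155 + 70 + 15 + 70 + 15 = 325 minutes.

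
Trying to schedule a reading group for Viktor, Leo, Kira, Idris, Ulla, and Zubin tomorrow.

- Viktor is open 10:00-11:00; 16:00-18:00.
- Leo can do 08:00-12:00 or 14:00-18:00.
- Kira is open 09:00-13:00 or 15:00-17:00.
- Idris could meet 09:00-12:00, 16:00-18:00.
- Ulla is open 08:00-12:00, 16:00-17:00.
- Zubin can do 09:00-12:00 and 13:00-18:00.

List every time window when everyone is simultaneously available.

Viktor ∩ Leo: 10:00-11:00, 16:00-18:00.
Viktor ∩ Leo ∩ Kira: 10:00-11:00, 16:00-17:00.
Viktor ∩ Leo ∩ Kira ∩ Idris: 10:00-11:00, 16:00-17:00.
Viktor ∩ Leo ∩ Kira ∩ Idris ∩ Ulla: 10:00-11:00, 16:00-17:00.
Viktor ∩ Leo ∩ Kira ∩ Idris ∩ Ulla ∩ Zubin: 10:00-11:00, 16:00-17:00.

10:00-11:00, 16:00-17:00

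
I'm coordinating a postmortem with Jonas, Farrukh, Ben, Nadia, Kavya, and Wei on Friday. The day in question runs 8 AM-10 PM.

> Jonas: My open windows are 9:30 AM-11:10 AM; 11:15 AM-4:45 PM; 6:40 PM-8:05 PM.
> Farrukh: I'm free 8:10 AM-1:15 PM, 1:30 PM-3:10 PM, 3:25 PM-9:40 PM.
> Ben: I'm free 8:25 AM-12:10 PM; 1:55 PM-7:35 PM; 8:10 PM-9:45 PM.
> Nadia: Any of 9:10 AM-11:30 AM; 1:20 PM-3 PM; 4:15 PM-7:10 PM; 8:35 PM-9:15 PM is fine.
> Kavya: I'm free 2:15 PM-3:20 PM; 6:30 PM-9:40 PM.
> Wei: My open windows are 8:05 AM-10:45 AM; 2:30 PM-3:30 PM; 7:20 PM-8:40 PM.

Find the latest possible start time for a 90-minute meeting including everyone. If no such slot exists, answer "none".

Jonas ∩ Farrukh: 09:30-11:10, 11:15-13:15, 13:30-15:10, 15:25-16:45, 18:40-20:05.
Jonas ∩ Farrukh ∩ Ben: 09:30-11:10, 11:15-12:10, 13:55-15:10, 15:25-16:45, 18:40-19:35.
Jonas ∩ Farrukh ∩ Ben ∩ Nadia: 09:30-11:10, 11:15-11:30, 13:55-15:00, 16:15-16:45, 18:40-19:10.
Jonas ∩ Farrukh ∩ Ben ∩ Nadia ∩ Kavya: 14:15-15:00, 18:40-19:10.
Jonas ∩ Farrukh ∩ Ben ∩ Nadia ∩ Kavya ∩ Wei: 14:30-15:00.
No common window is at least 90 minutes long.

none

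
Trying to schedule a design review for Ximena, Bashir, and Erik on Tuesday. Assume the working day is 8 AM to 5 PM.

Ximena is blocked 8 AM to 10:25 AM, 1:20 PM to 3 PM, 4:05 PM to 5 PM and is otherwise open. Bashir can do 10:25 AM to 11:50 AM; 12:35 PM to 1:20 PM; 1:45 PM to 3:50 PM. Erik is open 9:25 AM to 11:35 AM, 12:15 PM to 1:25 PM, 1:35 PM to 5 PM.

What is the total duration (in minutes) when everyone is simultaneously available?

Ximena free: 10:25-13:20, 15:00-16:05 (invert busy blocks within the working day).
Bashir free: 10:25-11:50, 12:35-13:20, 13:45-15:50.
Erik free: 09:25-11:35, 12:15-13:25, 13:35-17:00.
Ximena ∩ Bashir: 10:25-11:50, 12:35-13:20, 15:00-15:50.
Ximena ∩ Bashir ∩ Erik: 10:25-11:35, 12:35-13:20, 15:00-15:50.
Those are the intersection windows.
Summing the common windows: 70 + 45 + 50 = 165 minutes.

165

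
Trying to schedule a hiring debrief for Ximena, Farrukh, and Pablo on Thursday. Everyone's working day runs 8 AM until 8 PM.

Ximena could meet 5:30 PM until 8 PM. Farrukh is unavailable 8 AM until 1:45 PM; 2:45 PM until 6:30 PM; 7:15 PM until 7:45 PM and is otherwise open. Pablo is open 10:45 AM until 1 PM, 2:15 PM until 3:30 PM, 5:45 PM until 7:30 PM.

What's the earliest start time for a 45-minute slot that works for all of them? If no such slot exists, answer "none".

18:30

Ximena free: 17:30-20:00.
Farrukh free: 13:45-14:45, 18:30-19:15, 19:45-20:00 (invert busy blocks within the working day).
Pablo free: 10:45-13:00, 14:15-15:30, 17:45-19:30.
Ximena ∩ Farrukh: 18:30-19:15, 19:45-20:00.
Ximena ∩ Farrukh ∩ Pablo: 18:30-19:15.
The first common window of at least 45 minutes is 18:30-19:15, so the earliest start is 18:30.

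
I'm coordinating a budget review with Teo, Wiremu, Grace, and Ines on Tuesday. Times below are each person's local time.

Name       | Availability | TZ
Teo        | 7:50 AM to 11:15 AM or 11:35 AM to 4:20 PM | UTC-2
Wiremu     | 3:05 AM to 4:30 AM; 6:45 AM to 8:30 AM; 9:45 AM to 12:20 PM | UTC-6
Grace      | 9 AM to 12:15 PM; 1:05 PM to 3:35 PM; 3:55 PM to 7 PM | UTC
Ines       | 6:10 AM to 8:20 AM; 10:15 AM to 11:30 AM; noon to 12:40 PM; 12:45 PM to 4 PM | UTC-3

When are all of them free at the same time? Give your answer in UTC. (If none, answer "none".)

Teo in UTC: 09:50-13:15, 13:35-18:20 (add 2h to convert from UTC-2).
Wiremu in UTC: 09:05-10:30, 12:45-14:30, 15:45-18:20 (add 6h to convert from UTC-6).
Grace in UTC: 09:00-12:15, 13:05-15:35, 15:55-19:00.
Ines in UTC: 09:10-11:20, 13:15-14:30, 15:00-15:40, 15:45-19:00 (add 3h to convert from UTC-3).
Teo ∩ Wiremu: 09:50-10:30, 12:45-13:15, 13:35-14:30, 15:45-18:20.
Teo ∩ Wiremu ∩ Grace: 09:50-10:30, 13:05-13:15, 13:35-14:30, 15:55-18:20.
Teo ∩ Wiremu ∩ Grace ∩ Ines: 09:50-10:30, 13:35-14:30, 15:55-18:20.

09:50-10:30, 13:35-14:30, 15:55-18:20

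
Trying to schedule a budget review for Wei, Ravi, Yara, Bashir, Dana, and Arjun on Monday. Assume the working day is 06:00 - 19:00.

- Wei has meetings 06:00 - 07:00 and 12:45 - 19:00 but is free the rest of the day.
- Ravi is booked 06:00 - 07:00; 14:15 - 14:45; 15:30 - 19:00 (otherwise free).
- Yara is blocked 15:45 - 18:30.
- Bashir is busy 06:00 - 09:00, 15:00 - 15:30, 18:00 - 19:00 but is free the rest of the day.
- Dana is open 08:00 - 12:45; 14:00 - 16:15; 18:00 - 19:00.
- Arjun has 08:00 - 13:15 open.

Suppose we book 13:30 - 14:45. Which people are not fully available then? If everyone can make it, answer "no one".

Arjun, Dana, Ravi, Wei

Wei free: 07:00-12:45 (invert busy blocks within the working day).
Ravi free: 07:00-14:15, 14:45-15:30 (invert busy blocks within the working day).
Yara free: 06:00-15:45, 18:30-19:00 (invert busy blocks within the working day).
Bashir free: 09:00-15:00, 15:30-18:00 (invert busy blocks within the working day).
Dana free: 08:00-12:45, 14:00-16:15, 18:00-19:00.
Arjun free: 08:00-13:15.
Wei: not fully free for 13:30-14:45. Ravi: not fully free for 13:30-14:45. Yara: free for 13:30-14:45. Bashir: free for 13:30-14:45. Dana: not fully free for 13:30-14:45. Arjun: not fully free for 13:30-14:45.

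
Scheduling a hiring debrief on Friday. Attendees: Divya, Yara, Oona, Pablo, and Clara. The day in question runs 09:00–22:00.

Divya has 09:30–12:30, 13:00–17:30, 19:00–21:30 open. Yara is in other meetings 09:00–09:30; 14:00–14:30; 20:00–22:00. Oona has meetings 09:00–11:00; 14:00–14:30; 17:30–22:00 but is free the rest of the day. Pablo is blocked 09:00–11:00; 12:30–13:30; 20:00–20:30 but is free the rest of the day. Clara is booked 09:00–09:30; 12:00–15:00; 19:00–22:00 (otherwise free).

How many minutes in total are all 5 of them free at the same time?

Divya free: 09:30-12:30, 13:00-17:30, 19:00-21:30.
Yara free: 09:30-14:00, 14:30-20:00 (invert busy blocks within the working day).
Oona free: 11:00-14:00, 14:30-17:30 (invert busy blocks within the working day).
Pablo free: 11:00-12:30, 13:30-20:00, 20:30-22:00 (invert busy blocks within the working day).
Clara free: 09:30-12:00, 15:00-19:00 (invert busy blocks within the working day).
Divya ∩ Yara: 09:30-12:30, 13:00-14:00, 14:30-17:30, 19:00-20:00.
Divya ∩ Yara ∩ Oona: 11:00-12:30, 13:00-14:00, 14:30-17:30.
Divya ∩ Yara ∩ Oona ∩ Pablo: 11:00-12:30, 13:30-14:00, 14:30-17:30.
Divya ∩ Yara ∩ Oona ∩ Pablo ∩ Clara: 11:00-12:00, 15:00-17:30.
Summing the common windows: 60 + 150 = 210 minutes.

210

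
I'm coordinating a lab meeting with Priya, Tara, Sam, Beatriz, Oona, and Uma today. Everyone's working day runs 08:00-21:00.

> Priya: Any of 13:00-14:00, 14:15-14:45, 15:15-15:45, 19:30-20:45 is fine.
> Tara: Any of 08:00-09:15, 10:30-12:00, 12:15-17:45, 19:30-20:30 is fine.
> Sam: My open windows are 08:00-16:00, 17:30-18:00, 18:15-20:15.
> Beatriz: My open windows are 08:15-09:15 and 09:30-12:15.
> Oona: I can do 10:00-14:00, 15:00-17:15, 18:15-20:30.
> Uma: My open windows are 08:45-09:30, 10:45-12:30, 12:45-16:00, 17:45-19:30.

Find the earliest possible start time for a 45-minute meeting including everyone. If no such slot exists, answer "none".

Priya ∩ Tara: 13:00-14:00, 14:15-14:45, 15:15-15:45, 19:30-20:30.
Priya ∩ Tara ∩ Sam: 13:00-14:00, 14:15-14:45, 15:15-15:45, 19:30-20:15.
Priya ∩ Tara ∩ Sam ∩ Beatriz: ∅.
Priya ∩ Tara ∩ Sam ∩ Beatriz ∩ Oona: ∅.
Priya ∩ Tara ∩ Sam ∩ Beatriz ∩ Oona ∩ Uma: ∅.
There is no time when everyone is free.
No common window is at least 45 minutes long.

none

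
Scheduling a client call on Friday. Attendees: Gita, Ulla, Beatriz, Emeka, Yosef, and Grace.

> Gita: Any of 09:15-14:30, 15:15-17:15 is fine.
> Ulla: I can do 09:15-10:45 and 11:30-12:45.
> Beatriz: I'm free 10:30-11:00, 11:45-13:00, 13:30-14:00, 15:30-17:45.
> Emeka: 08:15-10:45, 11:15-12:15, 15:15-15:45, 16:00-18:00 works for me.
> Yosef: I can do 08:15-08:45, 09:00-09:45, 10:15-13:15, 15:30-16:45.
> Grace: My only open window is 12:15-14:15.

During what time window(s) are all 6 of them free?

Gita ∩ Ulla: 09:15-10:45, 11:30-12:45.
Gita ∩ Ulla ∩ Beatriz: 10:30-10:45, 11:45-12:45.
Gita ∩ Ulla ∩ Beatriz ∩ Emeka: 10:30-10:45, 11:45-12:15.
Gita ∩ Ulla ∩ Beatriz ∩ Emeka ∩ Yosef: 10:30-10:45, 11:45-12:15.
Gita ∩ Ulla ∩ Beatriz ∩ Emeka ∩ Yosef ∩ Grace: ∅.
There is no time when everyone is free.

none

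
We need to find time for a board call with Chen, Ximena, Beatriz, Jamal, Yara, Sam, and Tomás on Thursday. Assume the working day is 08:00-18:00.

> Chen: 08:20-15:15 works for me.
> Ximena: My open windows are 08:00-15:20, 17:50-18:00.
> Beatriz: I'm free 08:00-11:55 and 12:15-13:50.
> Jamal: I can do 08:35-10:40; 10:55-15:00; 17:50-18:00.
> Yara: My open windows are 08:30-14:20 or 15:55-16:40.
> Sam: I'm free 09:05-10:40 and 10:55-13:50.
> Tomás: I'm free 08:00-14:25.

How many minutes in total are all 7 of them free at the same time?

Chen ∩ Ximena: 08:20-15:15.
Chen ∩ Ximena ∩ Beatriz: 08:20-11:55, 12:15-13:50.
Chen ∩ Ximena ∩ Beatriz ∩ Jamal: 08:35-10:40, 10:55-11:55, 12:15-13:50.
Chen ∩ Ximena ∩ Beatriz ∩ Jamal ∩ Yara: 08:35-10:40, 10:55-11:55, 12:15-13:50.
Chen ∩ Ximena ∩ Beatriz ∩ Jamal ∩ Yara ∩ Sam: 09:05-10:40, 10:55-11:55, 12:15-13:50.
Chen ∩ Ximena ∩ Beatriz ∩ Jamal ∩ Yara ∩ Sam ∩ Tomás: 09:05-10:40, 10:55-11:55, 12:15-13:50.
So the common availability across everyone is 09:05-10:40, 10:55-11:55, 12:15-13:50.
Summing the common windows: 95 + 60 + 95 = 250 minutes.

250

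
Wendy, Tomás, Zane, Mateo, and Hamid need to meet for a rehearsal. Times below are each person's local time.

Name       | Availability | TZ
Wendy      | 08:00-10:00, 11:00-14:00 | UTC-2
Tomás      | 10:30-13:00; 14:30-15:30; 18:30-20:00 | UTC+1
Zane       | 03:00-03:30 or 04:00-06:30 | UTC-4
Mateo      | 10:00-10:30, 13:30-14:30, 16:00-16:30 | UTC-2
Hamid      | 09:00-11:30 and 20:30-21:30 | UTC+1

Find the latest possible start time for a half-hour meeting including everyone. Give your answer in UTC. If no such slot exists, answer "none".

none

Wendy in UTC: 10:00-12:00, 13:00-16:00 (add 2h to convert from UTC-2).
Tomás in UTC: 09:30-12:00, 13:30-14:30, 17:30-19:00 (subtract 1h to convert from UTC+1).
Zane in UTC: 07:00-07:30, 08:00-10:30 (add 4h to convert from UTC-4).
Mateo in UTC: 12:00-12:30, 15:30-16:30, 18:00-18:30 (add 2h to convert from UTC-2).
Hamid in UTC: 08:00-10:30, 19:30-20:30 (subtract 1h to convert from UTC+1).
Wendy ∩ Tomás: 10:00-12:00, 13:30-14:30.
Wendy ∩ Tomás ∩ Zane: 10:00-10:30.
Wendy ∩ Tomás ∩ Zane ∩ Mateo: ∅.
Wendy ∩ Tomás ∩ Zane ∩ Mateo ∩ Hamid: ∅.
There is no time when everyone is free.
No common window is at least 30 minutes long.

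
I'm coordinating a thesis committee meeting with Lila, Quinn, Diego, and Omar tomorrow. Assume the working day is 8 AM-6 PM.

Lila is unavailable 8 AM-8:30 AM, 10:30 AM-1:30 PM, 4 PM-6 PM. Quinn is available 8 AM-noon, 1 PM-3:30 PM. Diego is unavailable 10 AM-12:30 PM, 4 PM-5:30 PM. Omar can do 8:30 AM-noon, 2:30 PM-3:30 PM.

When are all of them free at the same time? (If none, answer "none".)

Lila free: 08:30-10:30, 13:30-16:00 (invert busy blocks within the working day).
Quinn free: 08:00-12:00, 13:00-15:30.
Diego free: 08:00-10:00, 12:30-16:00, 17:30-18:00 (invert busy blocks within the working day).
Omar free: 08:30-12:00, 14:30-15:30.
Lila ∩ Quinn: 08:30-10:30, 13:30-15:30.
Lila ∩ Quinn ∩ Diego: 08:30-10:00, 13:30-15:30.
Lila ∩ Quinn ∩ Diego ∩ Omar: 08:30-10:00, 14:30-15:30.

08:30-10:00, 14:30-15:30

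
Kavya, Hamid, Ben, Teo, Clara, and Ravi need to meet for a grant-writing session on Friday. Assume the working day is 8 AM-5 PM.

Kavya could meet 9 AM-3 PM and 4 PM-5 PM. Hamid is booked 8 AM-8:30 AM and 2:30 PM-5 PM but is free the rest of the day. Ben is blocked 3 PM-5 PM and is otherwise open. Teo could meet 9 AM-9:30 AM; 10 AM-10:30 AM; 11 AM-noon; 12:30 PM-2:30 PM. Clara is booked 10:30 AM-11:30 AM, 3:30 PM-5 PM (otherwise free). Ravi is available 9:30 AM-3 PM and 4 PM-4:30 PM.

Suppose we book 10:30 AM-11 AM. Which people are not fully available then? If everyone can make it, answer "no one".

Kavya free: 09:00-15:00, 16:00-17:00.
Hamid free: 08:30-14:30 (invert busy blocks within the working day).
Ben free: 08:00-15:00 (invert busy blocks within the working day).
Teo free: 09:00-09:30, 10:00-10:30, 11:00-12:00, 12:30-14:30.
Clara free: 08:00-10:30, 11:30-15:30 (invert busy blocks within the working day).
Ravi free: 09:30-15:00, 16:00-16:30.
Kavya: free for 10:30-11:00. Hamid: free for 10:30-11:00. Ben: free for 10:30-11:00. Teo: not fully free for 10:30-11:00. Clara: not fully free for 10:30-11:00. Ravi: free for 10:30-11:00.

Clara, Teo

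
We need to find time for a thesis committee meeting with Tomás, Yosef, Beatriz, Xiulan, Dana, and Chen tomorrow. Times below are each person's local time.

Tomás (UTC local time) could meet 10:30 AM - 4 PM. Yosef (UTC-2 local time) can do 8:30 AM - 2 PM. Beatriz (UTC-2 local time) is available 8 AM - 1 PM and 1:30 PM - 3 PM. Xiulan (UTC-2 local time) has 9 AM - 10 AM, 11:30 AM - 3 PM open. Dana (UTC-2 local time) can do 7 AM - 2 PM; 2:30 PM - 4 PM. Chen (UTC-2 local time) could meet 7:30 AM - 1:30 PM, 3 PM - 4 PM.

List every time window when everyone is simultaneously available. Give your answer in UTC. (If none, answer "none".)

Tomás in UTC: 10:30-16:00.
Yosef in UTC: 10:30-16:00 (add 2h to convert from UTC-2).
Beatriz in UTC: 10:00-15:00, 15:30-17:00 (add 2h to convert from UTC-2).
Xiulan in UTC: 11:00-12:00, 13:30-17:00 (add 2h to convert from UTC-2).
Dana in UTC: 09:00-16:00, 16:30-18:00 (add 2h to convert from UTC-2).
Chen in UTC: 09:30-15:30, 17:00-18:00 (add 2h to convert from UTC-2).
Tomás ∩ Yosef: 10:30-16:00.
Tomás ∩ Yosef ∩ Beatriz: 10:30-15:00, 15:30-16:00.
Tomás ∩ Yosef ∩ Beatriz ∩ Xiulan: 11:00-12:00, 13:30-15:00, 15:30-16:00.
Tomás ∩ Yosef ∩ Beatriz ∩ Xiulan ∩ Dana: 11:00-12:00, 13:30-15:00, 15:30-16:00.
Tomás ∩ Yosef ∩ Beatriz ∩ Xiulan ∩ Dana ∩ Chen: 11:00-12:00, 13:30-15:00.
Those are the intersection windows.

11:00-12:00, 13:30-15:00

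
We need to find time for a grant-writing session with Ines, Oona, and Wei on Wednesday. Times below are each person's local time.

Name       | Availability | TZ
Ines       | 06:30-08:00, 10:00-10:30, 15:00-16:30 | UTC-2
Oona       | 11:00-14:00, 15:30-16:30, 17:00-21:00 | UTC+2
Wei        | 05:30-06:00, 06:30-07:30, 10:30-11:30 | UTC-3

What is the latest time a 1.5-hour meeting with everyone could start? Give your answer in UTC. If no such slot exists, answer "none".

none

Ines in UTC: 08:30-10:00, 12:00-12:30, 17:00-18:30 (add 2h to convert from UTC-2).
Oona in UTC: 09:00-12:00, 13:30-14:30, 15:00-19:00 (subtract 2h to convert from UTC+2).
Wei in UTC: 08:30-09:00, 09:30-10:30, 13:30-14:30 (add 3h to convert from UTC-3).
Ines ∩ Oona: 09:00-10:00, 17:00-18:30.
Ines ∩ Oona ∩ Wei: 09:30-10:00.
So the common availability across everyone is 09:30-10:00.
No common window is at least 90 minutes long.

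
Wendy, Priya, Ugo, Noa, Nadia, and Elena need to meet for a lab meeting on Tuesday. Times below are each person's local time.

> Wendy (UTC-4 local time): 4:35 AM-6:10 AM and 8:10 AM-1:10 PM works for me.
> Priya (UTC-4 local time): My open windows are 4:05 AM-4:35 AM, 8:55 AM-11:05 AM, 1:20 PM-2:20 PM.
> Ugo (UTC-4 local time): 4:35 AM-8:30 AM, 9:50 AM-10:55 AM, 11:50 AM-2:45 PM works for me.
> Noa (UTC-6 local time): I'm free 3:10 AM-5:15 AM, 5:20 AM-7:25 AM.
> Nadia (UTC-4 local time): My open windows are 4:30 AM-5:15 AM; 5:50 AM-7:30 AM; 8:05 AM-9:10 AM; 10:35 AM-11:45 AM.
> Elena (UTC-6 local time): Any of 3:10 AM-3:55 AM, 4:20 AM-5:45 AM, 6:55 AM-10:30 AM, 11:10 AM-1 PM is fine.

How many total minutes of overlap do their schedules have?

0

Wendy in UTC: 08:35-10:10, 12:10-17:10 (add 4h to convert from UTC-4).
Priya in UTC: 08:05-08:35, 12:55-15:05, 17:20-18:20 (add 4h to convert from UTC-4).
Ugo in UTC: 08:35-12:30, 13:50-14:55, 15:50-18:45 (add 4h to convert from UTC-4).
Noa in UTC: 09:10-11:15, 11:20-13:25 (add 6h to convert from UTC-6).
Nadia in UTC: 08:30-09:15, 09:50-11:30, 12:05-13:10, 14:35-15:45 (add 4h to convert from UTC-4).
Elena in UTC: 09:10-09:55, 10:20-11:45, 12:55-16:30, 17:10-19:00 (add 6h to convert from UTC-6).
Wendy ∩ Priya: 12:55-15:05.
Wendy ∩ Priya ∩ Ugo: 13:50-14:55.
Wendy ∩ Priya ∩ Ugo ∩ Noa: ∅.
Wendy ∩ Priya ∩ Ugo ∩ Noa ∩ Nadia: ∅.
Wendy ∩ Priya ∩ Ugo ∩ Noa ∩ Nadia ∩ Elena: ∅.
There is no time when everyone is free.
There is no common window, so the total is 0 minutes.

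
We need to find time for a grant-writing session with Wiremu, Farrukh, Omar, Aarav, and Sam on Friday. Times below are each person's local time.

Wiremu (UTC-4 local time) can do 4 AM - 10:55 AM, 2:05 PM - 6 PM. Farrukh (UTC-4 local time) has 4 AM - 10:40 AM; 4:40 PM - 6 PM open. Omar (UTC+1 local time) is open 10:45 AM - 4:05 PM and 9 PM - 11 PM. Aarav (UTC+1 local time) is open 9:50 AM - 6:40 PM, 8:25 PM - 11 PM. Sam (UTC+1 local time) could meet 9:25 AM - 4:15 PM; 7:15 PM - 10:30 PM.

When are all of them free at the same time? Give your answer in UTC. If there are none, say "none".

09:45-14:40, 20:40-21:30

Wiremu in UTC: 08:00-14:55, 18:05-22:00 (add 4h to convert from UTC-4).
Farrukh in UTC: 08:00-14:40, 20:40-22:00 (add 4h to convert from UTC-4).
Omar in UTC: 09:45-15:05, 20:00-22:00 (subtract 1h to convert from UTC+1).
Aarav in UTC: 08:50-17:40, 19:25-22:00 (subtract 1h to convert from UTC+1).
Sam in UTC: 08:25-15:15, 18:15-21:30 (subtract 1h to convert from UTC+1).
Wiremu ∩ Farrukh: 08:00-14:40, 20:40-22:00.
Wiremu ∩ Farrukh ∩ Omar: 09:45-14:40, 20:40-22:00.
Wiremu ∩ Farrukh ∩ Omar ∩ Aarav: 09:45-14:40, 20:40-22:00.
Wiremu ∩ Farrukh ∩ Omar ∩ Aarav ∩ Sam: 09:45-14:40, 20:40-21:30.
So the common availability across everyone is 09:45-14:40, 20:40-21:30.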